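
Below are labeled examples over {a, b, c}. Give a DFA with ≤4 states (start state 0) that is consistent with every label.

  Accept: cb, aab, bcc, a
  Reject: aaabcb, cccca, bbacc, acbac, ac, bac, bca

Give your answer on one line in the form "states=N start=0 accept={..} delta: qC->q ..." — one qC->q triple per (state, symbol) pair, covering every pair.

State merging on the prefix tree: take the shortest (then alphabetical) example prefix whose next move is undefined and point that move at state 0, else 1, else 2, ...; a target is out if some Accept/Reject pair would then sit in one state with the same input left (inseparable). If every existing state is out, open a new one.
a: 0a undefined. 0a->0: ok.
b: 0b undefined. 0b->0: no, cb/aaabcb meet in 0 with "cb" left. Open state 1: 0b->1.
c: 0c undefined. 0c->0: no, a/cccca meet in 0. 0c->1: no, aab/ac meet in 1. Open state 2: 0c->2.
ba: 1a undefined. 1a->0: ok.
bb: 1b undefined. 1b->0: ok.
bc: 1c undefined. 1c->0: no, aab/aaabcb meet in 1. 1c->1: no, a/aaabcb meet in 0. 1c->2: no, cb/aaabcb meet in 2 with "b" left. Open state 3: 1c->3.
cb: 2b undefined. 2b->0: ok.
cc: 2c undefined. 2c->0: no, cb/cccca meet in 0. 2c->1: no, aab/bbacc meet in 1. 2c->2: ok.
bca: 3a undefined. 3a->0: no, cb/bca meet in 0. 3a->1: no, aab/bca meet in 1. 3a->2: ok.
bcc: 3c undefined. 3c->0: ok.
cccca: 2a undefined. 2a->0: no, cb/cccca meet in 0. 2a->1: no, aab/cccca meet in 1. 2a->2: ok.
aaabcb: 3b undefined. 3b->0: no, cb/aaabcb meet in 0. 3b->1: no, aab/aaabcb meet in 1. 3b->2: ok.
All examples now run through 4 states with every (state, symbol) defined. Accept strings end in {0,1}, Reject strings end in {2}; accept={0,1}.

states=4 start=0 accept={0,1} delta: 0a->0 0b->1 0c->2 1a->0 1b->0 1c->3 2a->2 2b->0 2c->2 3a->2 3b->2 3c->0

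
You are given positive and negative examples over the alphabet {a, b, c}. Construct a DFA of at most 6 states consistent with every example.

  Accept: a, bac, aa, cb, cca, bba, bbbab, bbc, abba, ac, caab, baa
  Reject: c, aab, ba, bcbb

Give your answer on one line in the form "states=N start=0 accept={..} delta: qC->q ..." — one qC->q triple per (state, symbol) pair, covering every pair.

states=5 start=0 accept={0,1,4} delta: 0a->1 0b->2 0c->2 1a->0 1b->1 1c->0 2a->3 2b->4 2c->3 3a->1 3b->0 3c->0 4a->0 4b->0 4c->0

State merging on the prefix tree: take the shortest (then alphabetical) example prefix whose next move is undefined and point that move at state 0, else 1, else 2, ...; a target is out if some Accept/Reject pair would then sit in one state with the same input left (inseparable). If every existing state is out, open a new one.
a: 0a undefined. 0a->0: no, ac/c meet in 0 with "c" left. Open state 1: 0a->1.
b: 0b undefined. 0b->0: no, a/ba meet in 1. 0b->1: no, aa/ba meet in 1 with "a" left. Open state 2: 0b->2.
c: 0c undefined. 0c->0: no, caab/aab meet in 1 with "ab" left. 0c->1: no, a/c meet in 1. 0c->2: ok.
aa: 1a undefined. 1a->0: ok.
ab: 1b undefined. 1b->0: no, abba/ba meet in 2 with "a" left. 1b->1: ok.
ac: 1c undefined. 1c->0: ok.
ba: 2a undefined. 2a->0: no, bac/c meet in 2. 2a->1: no, a/ba meet in 1. 2a->2: no, baa/c meet in 2. Open state 3: 2a->3.
bb: 2b undefined. 2b->0: no, bbc/c meet in 2. 2b->1: no, bbbab/c meet in 2. 2b->2: no, cb/c meet in 2. 2b->3: no, cb/ba meet in 3. Open state 4: 2b->4.
bc: 2c undefined. 2c->0: no, cb/bcbb meet in 4. 2c->1: no, a/bcbb meet in 1. 2c->2: no, cca/ba meet in 3. 2c->3: ok.
baa: 3a undefined. 3a->0: no, caab/c meet in 2. 3a->1: ok.
bac: 3c undefined. 3c->0: ok.
bba: 4a undefined. 4a->0: ok.
bbb: 4b undefined. 4b->0: ok.
bbc: 4c undefined. 4c->0: ok.
bcb: 3b undefined. 3b->0: ok.
All examples now run through 5 states with every (state, symbol) defined. Accept strings end in {0,1,4}, Reject strings end in {2,3}; accept={0,1,4}.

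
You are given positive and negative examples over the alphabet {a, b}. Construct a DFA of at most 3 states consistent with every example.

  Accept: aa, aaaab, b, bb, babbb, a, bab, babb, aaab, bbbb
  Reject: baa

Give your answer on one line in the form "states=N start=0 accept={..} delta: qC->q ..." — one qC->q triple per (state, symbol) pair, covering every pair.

states=3 start=0 accept={0,1} delta: 0a->0 0b->1 1a->2 1b->0 2a->2 2b->0

State merging on the prefix tree: take the shortest (then alphabetical) example prefix whose next move is undefined and point that move at state 0, else 1, else 2, ...; a target is out if some Accept/Reject pair would then sit in one state with the same input left (inseparable). If every existing state is out, open a new one.
a: 0a undefined. 0a->0: ok.
b: 0b undefined. 0b->0: no, aa/baa meet in 0. Open state 1: 0b->1.
ba: 1a undefined. 1a->0: no, aa/baa meet in 0. 1a->1: no, aaaab/baa meet in 1. Open state 2: 1a->2.
bb: 1b undefined. 1b->0: ok.
baa: 2a undefined. 2a->0: no, aa/baa meet in 0. 2a->1: no, aaaab/baa meet in 1. 2a->2: ok.
bab: 2b undefined. 2b->0: ok.
All examples now run through 3 states with every (state, symbol) defined. Accept strings end in {0,1}, Reject strings end in {2}; accept={0,1}.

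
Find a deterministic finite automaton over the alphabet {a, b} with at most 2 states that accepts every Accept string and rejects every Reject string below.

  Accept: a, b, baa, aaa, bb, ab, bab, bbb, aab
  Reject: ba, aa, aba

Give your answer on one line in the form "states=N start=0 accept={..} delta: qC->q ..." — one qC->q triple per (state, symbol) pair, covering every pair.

Fold the examples into a partial DFA from state 0: repeatedly fix the first undefined (state, symbol) met by the shortest-then-alphabetical prefix, trying targets in increasing order and rejecting any under which an Accept and a Reject string meet in one state with the same remainder; add a state when all current targets are rejected. Accepting states are where Accept strings end.
a: 0a undefined. 0a->0: no, a/aa meet in 0. Open state 1: 0a->1.
b: 0b undefined. 0b->0: no, a/ba meet in 1. 0b->1: ok.
aa: 1a undefined. 1a->0: ok.
ab: 1b undefined. 1b->0: no, a/aba meet in 1. 1b->1: ok.
All examples now run through 2 states with every (state, symbol) defined. Accept strings end in {1}, Reject strings end in {0}; accept={1}.

states=2 start=0 accept={1} delta: 0a->1 0b->1 1a->0 1b->1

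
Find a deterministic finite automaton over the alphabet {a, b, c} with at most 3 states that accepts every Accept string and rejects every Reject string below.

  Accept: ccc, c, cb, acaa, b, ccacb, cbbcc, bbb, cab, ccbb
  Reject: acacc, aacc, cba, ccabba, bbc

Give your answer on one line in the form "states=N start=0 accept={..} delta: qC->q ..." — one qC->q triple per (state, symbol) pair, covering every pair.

states=3 start=0 accept={1} delta: 0a->0 0b->1 0c->1 1a->2 1b->1 1c->0 2a->1 2b->1 2c->1

Fold the examples into a partial DFA from state 0: repeatedly fix the first undefined (state, symbol) met by the shortest-then-alphabetical prefix, trying targets in increasing order and rejecting any under which an Accept and a Reject string meet in one state with the same remainder; add a state when all current targets are rejected. Accepting states are where Accept strings end.
a: 0a undefined. 0a->0: ok.
b: 0b undefined. 0b->0: no, c/bbc meet in 0 with "c" left. Open state 1: 0b->1.
c: 0c undefined. 0c->0: no, ccc/acacc meet in 0. 0c->1: ok.
bb: 1b undefined. 1b->0: no, c/bbc meet in 1. 1b->1: ok.
ca: 1a undefined. 1a->0: no, acaa/cba meet in 0. 1a->1: no, ccc/acacc meet in 1 with "cc" left. Open state 2: 1a->2.
cc: 1c undefined. 1c->0: ok.
cab: 2b undefined. 2b->0: no, cab/aacc meet in 0. 2b->1: ok.
acaa: 2a undefined. 2a->0: no, acaa/aacc meet in 0. 2a->1: ok.
acac: 2c undefined. 2c->0: no, ccc/acacc meet in 1. 2c->1: ok.
All examples now run through 3 states with every (state, symbol) defined. Accept strings end in {1}, Reject strings end in {0,2}; accept={1}.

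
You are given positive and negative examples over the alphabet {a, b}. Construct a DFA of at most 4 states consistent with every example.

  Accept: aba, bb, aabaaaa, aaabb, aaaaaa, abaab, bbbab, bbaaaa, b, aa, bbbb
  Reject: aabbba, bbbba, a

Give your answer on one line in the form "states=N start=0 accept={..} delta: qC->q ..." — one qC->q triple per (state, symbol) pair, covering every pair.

states=3 start=0 accept={0,2} delta: 0a->1 0b->0 1a->0 1b->2 2a->0 2b->0

Fold the examples into a partial DFA from state 0: repeatedly fix the first undefined (state, symbol) met by the shortest-then-alphabetical prefix, trying targets in increasing order and rejecting any under which an Accept and a Reject string meet in one state with the same remainder; add a state when all current targets are rejected. Accepting states are where Accept strings end.
a: 0a undefined. 0a->0: no, aaaaaa/a meet in 0. Open state 1: 0a->1.
b: 0b undefined. 0b->0: ok.
aa: 1a undefined. 1a->0: ok.
ab: 1b undefined. 1b->0: no, aba/aabbba meet in 1. 1b->1: no, aaabb/aabbba meet in 1. Open state 2: 1b->2.
aba: 2a undefined. 2a->0: ok.
aaabb: 2b undefined. 2b->0: ok.
All examples now run through 3 states with every (state, symbol) defined. Accept strings end in {0,2}, Reject strings end in {1}; accept={0,2}.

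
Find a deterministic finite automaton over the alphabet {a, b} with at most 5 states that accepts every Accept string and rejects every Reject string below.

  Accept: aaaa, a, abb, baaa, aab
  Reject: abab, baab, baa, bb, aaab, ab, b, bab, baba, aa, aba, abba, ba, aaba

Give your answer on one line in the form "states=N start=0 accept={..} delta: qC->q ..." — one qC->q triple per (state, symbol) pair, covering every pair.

states=5 start=0 accept={1} delta: 0a->1 0b->2 1a->3 1b->3 2a->4 2b->0 3a->0 3b->1 4a->0 4b->2

Grow the machine one transition at a time. Run the examples from 0; the earliest place one falls off (shortest prefix, ties alphabetical) gets sent to the lowest-numbered state that keeps every Accept/Reject pair distinguishable — a pair clashes when both reach the same state with identical unread suffix — and to a fresh state only if none does.
a: 0a undefined. 0a->0: no, aaaa/aa meet in 0. Open state 1: 0a->1.
b: 0b undefined. 0b->0: no, a/ba meet in 1. 0b->1: no, a/b meet in 1. Open state 2: 0b->2.
aa: 1a undefined. 1a->0: no, aaaa/aa meet in 0. 1a->1: no, aaaa/aa meet in 1. 1a->2: no, aaaa/baa meet in 2 with "aa" left. Open state 3: 1a->3.
ab: 1b undefined. 1b->0: no, a/aba meet in 1. 1b->1: no, a/ab meet in 1. 1b->2: no, abb/bb meet in 2 with "b" left. 1b->3: ok.
ba: 2a undefined. 2a->0: no, a/baa meet in 1. 2a->1: no, a/ba meet in 1. 2a->2: no, baaa/baa meet in 2. 2a->3: no, abb/bab meet in 3 with "b" left. Open state 4: 2a->4.
bb: 2b undefined. 2b->0: ok.
aaa: 3a undefined. 3a->0: ok.
aab: 3b undefined. 3b->0: no, aaaa/abba meet in 1. 3b->1: ok.
baa: 4a undefined. 4a->0: ok.
bab: 4b undefined. 4b->0: no, aaaa/baba meet in 1. 4b->1: no, aaaa/bab meet in 1. 4b->2: ok.
All examples now run through 5 states with every (state, symbol) defined. Accept strings end in {1}, Reject strings end in {0,2,3,4}; accept={1}.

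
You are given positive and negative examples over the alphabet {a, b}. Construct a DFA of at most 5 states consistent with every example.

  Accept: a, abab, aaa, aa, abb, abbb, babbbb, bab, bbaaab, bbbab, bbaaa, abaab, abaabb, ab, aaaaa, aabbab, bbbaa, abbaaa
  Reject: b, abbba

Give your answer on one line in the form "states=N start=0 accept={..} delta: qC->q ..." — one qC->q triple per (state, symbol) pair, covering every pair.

Grow the machine one transition at a time. Run the examples from 0; the earliest place one falls off (shortest prefix, ties alphabetical) gets sent to the lowest-numbered state that keeps every Accept/Reject pair distinguishable — a pair clashes when both reach the same state with identical unread suffix — and to a fresh state only if none does.
a: 0a undefined. 0a->0: no, ab/b meet in 0 with "b" left. Open state 1: 0a->1.
b: 0b undefined. 0b->0: ok.
aa: 1a undefined. 1a->0: no, aa/b meet in 0. 1a->1: ok.
ab: 1b undefined. 1b->0: no, a/abbba meet in 1. 1b->1: no, a/abbba meet in 1. Open state 2: 1b->2.
aba: 2a undefined. 2a->0: no, abab/b meet in 0. 2a->1: ok.
abb: 2b undefined. 2b->0: no, a/abbba meet in 1. 2b->1: no, a/abbba meet in 1. 2b->2: no, a/abbba meet in 1. Open state 3: 2b->3.
abba: 3a undefined. 3a->0: no, aabbab/b meet in 0. 3a->1: ok.
abbb: 3b undefined. 3b->0: no, a/abbba meet in 1. 3b->1: no, a/abbba meet in 1. 3b->2: no, a/abbba meet in 1. 3b->3: no, a/abbba meet in 1. Open state 4: 3b->4.
abbba: 4a undefined. 4a->0: ok.
babbbb: 4b undefined. 4b->0: no, babbbb/b meet in 0. 4b->1: ok.
All examples now run through 5 states with every (state, symbol) defined. Accept strings end in {1,2,3,4}, Reject strings end in {0}; accept={1,2,3,4}.

states=5 start=0 accept={1,2,3,4} delta: 0a->1 0b->0 1a->1 1b->2 2a->1 2b->3 3a->1 3b->4 4a->0 4b->1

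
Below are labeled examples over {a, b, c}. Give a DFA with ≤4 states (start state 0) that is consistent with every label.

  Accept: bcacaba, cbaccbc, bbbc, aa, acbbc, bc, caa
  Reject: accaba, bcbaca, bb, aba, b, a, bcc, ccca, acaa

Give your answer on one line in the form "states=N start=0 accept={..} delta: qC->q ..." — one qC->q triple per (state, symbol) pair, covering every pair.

Grow the machine one transition at a time. Run the examples from 0; the earliest place one falls off (shortest prefix, ties alphabetical) gets sent to the lowest-numbered state that keeps every Accept/Reject pair distinguishable — a pair clashes when both reach the same state with identical unread suffix — and to a fresh state only if none does.
a: 0a undefined. 0a->0: no, aa/a meet in 0. Open state 1: 0a->1.
b: 0b undefined. 0b->0: ok.
c: 0c undefined. 0c->0: no, bbbc/bb meet in 0. 0c->1: no, bbbc/a meet in 1. Open state 2: 0c->2.
aa: 1a undefined. 1a->0: no, aa/bb meet in 0. 1a->1: no, aa/a meet in 1. 1a->2: ok.
ab: 1b undefined. 1b->0: ok.
ac: 1c undefined. 1c->0: no, bbbc/acaa meet in 2. 1c->1: ok.
ca: 2a undefined. 2a->0: no, bcacaba/aba meet in 1. 2a->1: no, bcacaba/accaba meet in 2 with "ba" left. 2a->2: no, bbbc/acaa meet in 2. Open state 3: 2a->3.
cb: 2b undefined. 2b->0: no, cbaccbc/bcbaca meet in 2. 2b->1: no, bbbc/accaba meet in 2. 2b->2: ok.
cc: 2c undefined. 2c->0: ok.
caa: 3a undefined. 3a->0: no, caa/bb meet in 0. 3a->1: no, caa/aba meet in 1. 3a->2: ok.
bcac: 3c undefined. 3c->0: no, bcacaba/bcbaca meet in 1. 3c->1: no, bcacaba/accaba meet in 3. 3c->2: ok.
bcacab: 3b undefined. 3b->0: no, bcacaba/aba meet in 1. 3b->1: ok.
All examples now run through 4 states with every (state, symbol) defined. Accept strings end in {2}, Reject strings end in {0,1,3}; accept={2}.

states=4 start=0 accept={2} delta: 0a->1 0b->0 0c->2 1a->2 1b->0 1c->1 2a->3 2b->2 2c->0 3a->2 3b->1 3c->2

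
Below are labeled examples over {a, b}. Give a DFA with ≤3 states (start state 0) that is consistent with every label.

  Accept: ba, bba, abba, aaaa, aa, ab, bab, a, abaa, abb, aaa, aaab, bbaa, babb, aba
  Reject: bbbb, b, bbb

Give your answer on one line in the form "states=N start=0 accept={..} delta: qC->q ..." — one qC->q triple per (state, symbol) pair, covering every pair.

states=2 start=0 accept={1} delta: 0a->1 0b->0 1a->1 1b->1

Grow the machine one transition at a time. Run the examples from 0; the earliest place one falls off (shortest prefix, ties alphabetical) gets sent to the lowest-numbered state that keeps every Accept/Reject pair distinguishable — a pair clashes when both reach the same state with identical unread suffix — and to a fresh state only if none does.
a: 0a undefined. 0a->0: no, ab/b meet in 0 with "b" left. Open state 1: 0a->1.
b: 0b undefined. 0b->0: ok.
aa: 1a undefined. 1a->0: no, aaaa/bbbb meet in 0. 1a->1: ok.
ab: 1b undefined. 1b->0: no, ab/bbbb meet in 0. 1b->1: ok.
All examples now run through 2 states with every (state, symbol) defined. Accept strings end in {1}, Reject strings end in {0}; accept={1}.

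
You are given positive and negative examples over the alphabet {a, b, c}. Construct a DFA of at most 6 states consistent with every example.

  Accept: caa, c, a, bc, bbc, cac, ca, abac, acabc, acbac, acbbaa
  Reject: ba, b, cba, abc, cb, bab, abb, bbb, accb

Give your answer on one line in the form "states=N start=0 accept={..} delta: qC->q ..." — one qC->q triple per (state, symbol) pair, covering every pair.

states=4 start=0 accept={0,1} delta: 0a->1 0b->2 0c->0 1a->0 1b->3 1c->1 2a->2 2b->2 2c->0 3a->0 3b->3 3c->2

Grow the machine one transition at a time. Run the examples from 0; the earliest place one falls off (shortest prefix, ties alphabetical) gets sent to the lowest-numbered state that keeps every Accept/Reject pair distinguishable — a pair clashes when both reach the same state with identical unread suffix — and to a fresh state only if none does.
a: 0a undefined. 0a->0: no, bc/abc meet in 0 with "bc" left. Open state 1: 0a->1.
b: 0b undefined. 0b->0: no, a/ba meet in 1. 0b->1: no, a/b meet in 1. Open state 2: 0b->2.
c: 0c undefined. 0c->0: ok.
ab: 1b undefined. 1b->0: no, c/abc meet in 0. 1b->1: no, a/abb meet in 1. 1b->2: no, bc/abc meet in 2 with "c" left. Open state 3: 1b->3.
ac: 1c undefined. 1c->0: no, acabc/abc meet in 3 with "c" left. 1c->1: ok.
ba: 2a undefined. 2a->0: no, c/ba meet in 0. 2a->1: no, a/ba meet in 1. 2a->2: ok.
bb: 2b undefined. 2b->0: no, c/bab meet in 0. 2b->1: no, a/bab meet in 1. 2b->2: ok.
bc: 2c undefined. 2c->0: ok.
aba: 3a undefined. 3a->0: ok.
abb: 3b undefined. 3b->0: no, c/abb meet in 0. 3b->1: no, a/abb meet in 1. 3b->2: no, acbbaa/ba meet in 2. 3b->3: ok.
abc: 3c undefined. 3c->0: no, c/abc meet in 0. 3c->1: no, a/abc meet in 1. 3c->2: ok.
aca: 1a undefined. 1a->0: ok.
All examples now run through 4 states with every (state, symbol) defined. Accept strings end in {0,1}, Reject strings end in {2,3}; accept={0,1}.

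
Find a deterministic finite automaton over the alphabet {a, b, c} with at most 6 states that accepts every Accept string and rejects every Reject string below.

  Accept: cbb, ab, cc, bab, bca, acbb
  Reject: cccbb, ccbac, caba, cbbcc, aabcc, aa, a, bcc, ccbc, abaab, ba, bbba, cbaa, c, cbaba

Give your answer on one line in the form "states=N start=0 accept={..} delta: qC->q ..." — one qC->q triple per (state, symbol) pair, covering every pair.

State merging on the prefix tree: take the shortest (then alphabetical) example prefix whose next move is undefined and point that move at state 0, else 1, else 2, ...; a target is out if some Accept/Reject pair would then sit in one state with the same input left (inseparable). If every existing state is out, open a new one.
a: 0a undefined. 0a->0: ok.
b: 0b undefined. 0b->0: no, ab/aa meet in 0. Open state 1: 0b->1.
c: 0c undefined. 0c->0: no, cbb/cccbb meet in 1 with "b" left. 0c->1: no, ab/c meet in 1. Open state 2: 0c->2.
ba: 1a undefined. 1a->0: no, ab/abaab meet in 1. 1a->1: no, ab/ba meet in 1. 1a->2: ok.
bb: 1b undefined. 1b->0: ok.
bc: 1c undefined. 1c->0: no, bca/aa meet in 0. 1c->1: no, ab/aabcc meet in 1. 1c->2: no, cc/aabcc meet in 2 with "c" left. Open state 3: 1c->3.
ca: 2a undefined. 2a->0: no, ab/abaab meet in 1. 2a->1: ok.
cb: 2b undefined. 2b->0: no, bab/caba meet in 0. 2b->1: no, cbb/caba meet in 0. 2b->2: no, cbb/ba meet in 2. 2b->3: ok.
cc: 2c undefined. 2c->0: no, cbb/cccbb meet in 3 with "b" left. 2c->1: ok.
bca: 3a undefined. 3a->0: no, bca/caba meet in 0. 3a->1: ok.
bcc: 3c undefined. 3c->0: ok.
cbb: 3b undefined. 3b->0: no, cbb/caba meet in 0. 3b->1: ok.
All examples now run through 4 states with every (state, symbol) defined. Accept strings end in {1,3}, Reject strings end in {0,2}; accept={1,3}.

states=4 start=0 accept={1,3} delta: 0a->0 0b->1 0c->2 1a->2 1b->0 1c->3 2a->1 2b->3 2c->1 3a->1 3b->1 3c->0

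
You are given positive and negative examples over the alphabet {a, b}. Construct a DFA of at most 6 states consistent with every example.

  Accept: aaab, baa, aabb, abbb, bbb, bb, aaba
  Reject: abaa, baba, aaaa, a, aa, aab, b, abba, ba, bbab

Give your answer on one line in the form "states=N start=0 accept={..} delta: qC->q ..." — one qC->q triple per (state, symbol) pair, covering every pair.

states=6 start=0 accept={0,5} delta: 0a->1 0b->2 1a->3 1b->0 2a->4 2b->5 3a->1 3b->4 4a->0 4b->0 5a->0 5b->0

Fold the examples into a partial DFA from state 0: repeatedly fix the first undefined (state, symbol) met by the shortest-then-alphabetical prefix, trying targets in increasing order and rejecting any under which an Accept and a Reject string meet in one state with the same remainder; add a state when all current targets are rejected. Accepting states are where Accept strings end.
a: 0a undefined. 0a->0: no, aaab/aab meet in 0 with "b" left. Open state 1: 0a->1.
b: 0b undefined. 0b->0: no, baa/aa meet in 1 with "a" left. 0b->1: no, aaba/baba meet in 1 with "aba" left. Open state 2: 0b->2.
aa: 1a undefined. 1a->0: no, aaba/ba meet in 2 with "a" left. 1a->1: no, aaab/aab meet in 1 with "b" left. 1a->2: no, baa/aaaa meet in 2 with "aa" left. Open state 3: 1a->3.
ab: 1b undefined. 1b->0: ok.
ba: 2a undefined. 2a->0: no, baa/a meet in 1. 2a->1: no, baa/abaa meet in 3. 2a->2: no, baa/b meet in 2. 2a->3: no, aaba/baba meet in 3 with "ba" left. Open state 4: 2a->4.
bb: 2b undefined. 2b->0: no, abbb/bbab meet in 0. 2b->1: no, abbb/a meet in 1. 2b->2: no, abbb/b meet in 2. 2b->3: no, aaab/bbab meet in 3 with "ab" left. 2b->4: no, abbb/abba meet in 4. Open state 5: 2b->5.
aaa: 3a undefined. 3a->0: no, aaab/b meet in 2. 3a->1: ok.
aab: 3b undefined. 3b->0: no, aaab/aab meet in 0. 3b->1: no, aaba/abaa meet in 3. 3b->2: no, aaba/abba meet in 4. 3b->3: no, aabb/abaa meet in 3. 3b->4: ok.
baa: 4a undefined. 4a->0: ok.
bab: 4b undefined. 4b->0: ok.
bba: 5a undefined. 5a->0: ok.
bbb: 5b undefined. 5b->0: ok.
All examples now run through 6 states with every (state, symbol) defined. Accept strings end in {0,5}, Reject strings end in {1,2,3,4}; accept={0,5}.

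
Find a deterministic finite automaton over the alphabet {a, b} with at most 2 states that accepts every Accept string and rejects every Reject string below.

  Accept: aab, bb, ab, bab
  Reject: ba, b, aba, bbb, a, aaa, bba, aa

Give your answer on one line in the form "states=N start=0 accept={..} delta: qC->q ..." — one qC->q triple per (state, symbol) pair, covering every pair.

Fold the examples into a partial DFA from state 0: repeatedly fix the first undefined (state, symbol) met by the shortest-then-alphabetical prefix, trying targets in increasing order and rejecting any under which an Accept and a Reject string meet in one state with the same remainder; add a state when all current targets are rejected. Accepting states are where Accept strings end.
a: 0a undefined. 0a->0: no, aab/b meet in 0 with "b" left. Open state 1: 0a->1.
b: 0b undefined. 0b->0: no, bb/b meet in 0. 0b->1: ok.
aa: 1a undefined. 1a->0: no, aab/b meet in 1. 1a->1: ok.
ab: 1b undefined. 1b->0: ok.
All examples now run through 2 states with every (state, symbol) defined. Accept strings end in {0}, Reject strings end in {1}; accept={0}.

states=2 start=0 accept={0} delta: 0a->1 0b->1 1a->1 1b->0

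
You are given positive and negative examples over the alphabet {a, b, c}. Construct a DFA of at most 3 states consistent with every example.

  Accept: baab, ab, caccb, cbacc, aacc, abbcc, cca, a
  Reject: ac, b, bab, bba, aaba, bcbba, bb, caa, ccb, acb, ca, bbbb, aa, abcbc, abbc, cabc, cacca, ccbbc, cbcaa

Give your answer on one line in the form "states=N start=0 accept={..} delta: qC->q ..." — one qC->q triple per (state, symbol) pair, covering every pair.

states=3 start=0 accept={1} delta: 0a->1 0b->2 0c->1 1a->2 1b->1 1c->0 2a->0 2b->2 2c->0

State merging on the prefix tree: take the shortest (then alphabetical) example prefix whose next move is undefined and point that move at state 0, else 1, else 2, ...; a target is out if some Accept/Reject pair would then sit in one state with the same input left (inseparable). If every existing state is out, open a new one.
a: 0a undefined. 0a->0: no, ab/b meet in 0 with "b" left. Open state 1: 0a->1.
b: 0b undefined. 0b->0: no, ab/bab meet in 1 with "b" left. 0b->1: no, ab/bb meet in 1 with "b" left. Open state 2: 0b->2.
c: 0c undefined. 0c->0: no, cca/ca meet in 1. 0c->1: ok.
aa: 1a undefined. 1a->0: no, caccb/ccb meet in 1 with "cb" left. 1a->1: no, a/caa meet in 1. 1a->2: ok.
ab: 1b undefined. 1b->0: no, a/abcbc meet in 1. 1b->1: ok.
ac: 1c undefined. 1c->0: ok.
ba: 2a undefined. 2a->0: ok.
bb: 2b undefined. 2b->0: no, baab/bba meet in 1. 2b->1: no, baab/bb meet in 1. 2b->2: ok.
bc: 2c undefined. 2c->0: ok.
All examples now run through 3 states with every (state, symbol) defined. Accept strings end in {1}, Reject strings end in {0,2}; accept={1}.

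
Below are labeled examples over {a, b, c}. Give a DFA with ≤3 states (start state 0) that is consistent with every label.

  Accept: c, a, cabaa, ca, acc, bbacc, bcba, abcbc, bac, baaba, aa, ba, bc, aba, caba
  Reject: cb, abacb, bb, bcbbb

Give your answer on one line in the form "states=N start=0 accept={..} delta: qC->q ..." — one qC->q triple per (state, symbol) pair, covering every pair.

State merging on the prefix tree: take the shortest (then alphabetical) example prefix whose next move is undefined and point that move at state 0, else 1, else 2, ...; a target is out if some Accept/Reject pair would then sit in one state with the same input left (inseparable). If every existing state is out, open a new one.
a: 0a undefined. 0a->0: ok.
b: 0b undefined. 0b->0: no, a/bb meet in 0. Open state 1: 0b->1.
c: 0c undefined. 0c->0: ok.
ba: 1a undefined. 1a->0: ok.
bb: 1b undefined. 1b->0: no, c/bb meet in 0. 1b->1: ok.
bc: 1c undefined. 1c->0: ok.
All examples now run through 2 states with every (state, symbol) defined. Accept strings end in {0}, Reject strings end in {1}; accept={0}.

states=2 start=0 accept={0} delta: 0a->0 0b->1 0c->0 1a->0 1b->1 1c->0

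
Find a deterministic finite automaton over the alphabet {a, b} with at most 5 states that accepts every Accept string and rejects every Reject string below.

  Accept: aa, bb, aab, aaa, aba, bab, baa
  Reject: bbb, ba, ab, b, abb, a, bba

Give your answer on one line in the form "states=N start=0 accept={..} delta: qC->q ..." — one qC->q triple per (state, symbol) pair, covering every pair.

State merging on the prefix tree: take the shortest (then alphabetical) example prefix whose next move is undefined and point that move at state 0, else 1, else 2, ...; a target is out if some Accept/Reject pair would then sit in one state with the same input left (inseparable). If every existing state is out, open a new one.
a: 0a undefined. 0a->0: no, aa/a meet in 0. Open state 1: 0a->1.
b: 0b undefined. 0b->0: no, bb/bbb meet in 0. 0b->1: no, aa/ba meet in 1 with "a" left. Open state 2: 0b->2.
aa: 1a undefined. 1a->0: no, aab/b meet in 2. 1a->1: no, aa/a meet in 1. 1a->2: no, aa/b meet in 2. Open state 3: 1a->3.
ab: 1b undefined. 1b->0: no, aba/a meet in 1. 1b->1: ok.
ba: 2a undefined. 2a->0: no, bab/b meet in 2. 2a->1: no, bab/ba meet in 1. 2a->2: no, baa/ba meet in 2. 2a->3: no, aa/ba meet in 3. Open state 4: 2a->4.
bb: 2b undefined. 2b->0: ok.
aaa: 3a undefined. 3a->0: ok.
aab: 3b undefined. 3b->0: ok.
baa: 4a undefined. 4a->0: ok.
bab: 4b undefined. 4b->0: ok.
All examples now run through 5 states with every (state, symbol) defined. Accept strings end in {0,3}, Reject strings end in {1,2,4}; accept={0,3}.

states=5 start=0 accept={0,3} delta: 0a->1 0b->2 1a->3 1b->1 2a->4 2b->0 3a->0 3b->0 4a->0 4b->0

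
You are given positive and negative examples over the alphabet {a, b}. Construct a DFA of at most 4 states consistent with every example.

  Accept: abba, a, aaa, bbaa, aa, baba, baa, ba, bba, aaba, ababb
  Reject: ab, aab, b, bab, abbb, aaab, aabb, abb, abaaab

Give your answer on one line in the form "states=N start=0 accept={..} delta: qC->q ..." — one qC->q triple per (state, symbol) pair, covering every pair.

Grow the machine one transition at a time. Run the examples from 0; the earliest place one falls off (shortest prefix, ties alphabetical) gets sent to the lowest-numbered state that keeps every Accept/Reject pair distinguishable — a pair clashes when both reach the same state with identical unread suffix — and to a fresh state only if none does.
a: 0a undefined. 0a->0: ok.
b: 0b undefined. 0b->0: no, abba/ab meet in 0. Open state 1: 0b->1.
ba: 1a undefined. 1a->0: no, ababb/aabb meet in 1 with "b" left. 1a->1: no, baa/ab meet in 1. Open state 2: 1a->2.
bb: 1b undefined. 1b->0: no, abba/aabb meet in 0. 1b->1: ok.
baa: 2a undefined. 2a->0: ok.
bab: 2b undefined. 2b->0: no, a/bab meet in 0. 2b->1: no, ababb/ab meet in 1. 2b->2: no, abba/bab meet in 2. Open state 3: 2b->3.
baba: 3a undefined. 3a->0: ok.
ababb: 3b undefined. 3b->0: ok.
All examples now run through 4 states with every (state, symbol) defined. Accept strings end in {0,2}, Reject strings end in {1,3}; accept={0,2}.

states=4 start=0 accept={0,2} delta: 0a->0 0b->1 1a->2 1b->1 2a->0 2b->3 3a->0 3b->0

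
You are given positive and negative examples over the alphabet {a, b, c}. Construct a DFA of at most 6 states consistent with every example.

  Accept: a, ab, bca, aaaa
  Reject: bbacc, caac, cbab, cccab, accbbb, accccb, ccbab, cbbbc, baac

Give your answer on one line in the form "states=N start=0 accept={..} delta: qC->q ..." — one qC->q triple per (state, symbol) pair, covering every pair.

State merging on the prefix tree: take the shortest (then alphabetical) example prefix whose next move is undefined and point that move at state 0, else 1, else 2, ...; a target is out if some Accept/Reject pair would then sit in one state with the same input left (inseparable). If every existing state is out, open a new one.
a: 0a undefined. 0a->0: ok.
b: 0b undefined. 0b->0: ok.
c: 0c undefined. 0c->0: no, a/bbacc meet in 0. Open state 1: 0c->1.
ca: 1a undefined. 1a->0: ok.
cb: 1b undefined. 1b->0: no, a/cbab meet in 0. 1b->1: no, a/cbab meet in 0. Open state 2: 1b->2.
cc: 1c undefined. 1c->0: no, a/bbacc meet in 0. 1c->1: no, a/cccab meet in 0. 1c->2: ok.
cba: 2a undefined. 2a->0: no, a/cbab meet in 0. 2a->1: ok.
cbb: 2b undefined. 2b->0: no, a/accbbb meet in 0. 2b->1: no, a/ccbab meet in 0. 2b->2: ok.
ccc: 2c undefined. 2c->0: no, a/cccab meet in 0. 2c->1: no, a/cccab meet in 0. 2c->2: ok.
All examples now run through 3 states with every (state, symbol) defined. Accept strings end in {0}, Reject strings end in {1,2}; accept={0}.

states=3 start=0 accept={0} delta: 0a->0 0b->0 0c->1 1a->0 1b->2 1c->2 2a->1 2b->2 2c->2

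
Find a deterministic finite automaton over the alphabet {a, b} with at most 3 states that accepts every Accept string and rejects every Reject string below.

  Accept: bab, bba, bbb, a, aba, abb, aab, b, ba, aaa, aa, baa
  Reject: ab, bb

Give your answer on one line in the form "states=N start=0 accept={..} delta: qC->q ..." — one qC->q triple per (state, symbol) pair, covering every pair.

State merging on the prefix tree: take the shortest (then alphabetical) example prefix whose next move is undefined and point that move at state 0, else 1, else 2, ...; a target is out if some Accept/Reject pair would then sit in one state with the same input left (inseparable). If every existing state is out, open a new one.
a: 0a undefined. 0a->0: no, abb/bb meet in 0 with "bb" left. Open state 1: 0a->1.
b: 0b undefined. 0b->0: no, bab/ab meet in 1 with "b" left. 0b->1: ok.
aa: 1a undefined. 1a->0: ok.
ab: 1b undefined. 1b->0: no, ba/ab meet in 0. 1b->1: no, bab/ab meet in 1. Open state 2: 1b->2.
aba: 2a undefined. 2a->0: ok.
abb: 2b undefined. 2b->0: ok.
All examples now run through 3 states with every (state, symbol) defined. Accept strings end in {0,1}, Reject strings end in {2}; accept={0,1}.

states=3 start=0 accept={0,1} delta: 0a->1 0b->1 1a->0 1b->2 2a->0 2b->0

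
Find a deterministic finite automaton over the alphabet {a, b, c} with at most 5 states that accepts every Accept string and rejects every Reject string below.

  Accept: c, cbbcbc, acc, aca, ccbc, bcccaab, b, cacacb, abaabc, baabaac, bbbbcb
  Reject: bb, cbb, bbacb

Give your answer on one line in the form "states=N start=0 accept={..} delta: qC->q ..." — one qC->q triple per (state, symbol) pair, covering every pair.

states=3 start=0 accept={0,1} delta: 0a->0 0b->1 0c->0 1a->0 1b->2 1c->0 2a->2 2b->0 2c->1

State merging on the prefix tree: take the shortest (then alphabetical) example prefix whose next move is undefined and point that move at state 0, else 1, else 2, ...; a target is out if some Accept/Reject pair would then sit in one state with the same input left (inseparable). If every existing state is out, open a new one.
a: 0a undefined. 0a->0: ok.
b: 0b undefined. 0b->0: no, b/bb meet in 0. Open state 1: 0b->1.
c: 0c undefined. 0c->0: ok.
ba: 1a undefined. 1a->0: ok.
bb: 1b undefined. 1b->0: no, c/bb meet in 0. 1b->1: no, b/bb meet in 1. Open state 2: 1b->2.
bc: 1c undefined. 1c->0: ok.
bba: 2a undefined. 2a->0: no, bcccaab/bbacb meet in 1. 2a->1: no, bcccaab/bbacb meet in 1. 2a->2: ok.
bbb: 2b undefined. 2b->0: ok.
bbac: 2c undefined. 2c->0: no, bcccaab/bbacb meet in 1. 2c->1: ok.
All examples now run through 3 states with every (state, symbol) defined. Accept strings end in {0,1}, Reject strings end in {2}; accept={0,1}.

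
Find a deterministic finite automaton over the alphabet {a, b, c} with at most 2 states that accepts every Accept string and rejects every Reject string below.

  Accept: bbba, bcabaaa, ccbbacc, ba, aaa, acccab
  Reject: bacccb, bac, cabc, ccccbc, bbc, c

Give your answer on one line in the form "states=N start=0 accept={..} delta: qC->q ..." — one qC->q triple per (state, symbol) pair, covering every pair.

Grow the machine one transition at a time. Run the examples from 0; the earliest place one falls off (shortest prefix, ties alphabetical) gets sent to the lowest-numbered state that keeps every Accept/Reject pair distinguishable — a pair clashes when both reach the same state with identical unread suffix — and to a fresh state only if none does.
a: 0a undefined. 0a->0: ok.
b: 0b undefined. 0b->0: ok.
c: 0c undefined. 0c->0: no, bbba/bacccb meet in 0. Open state 1: 0c->1.
ca: 1a undefined. 1a->0: ok.
cc: 1c undefined. 1c->0: ok.
bacccb: 1b undefined. 1b->0: no, bbba/bacccb meet in 0. 1b->1: ok.
All examples now run through 2 states with every (state, symbol) defined. Accept strings end in {0}, Reject strings end in {1}; accept={0}.

states=2 start=0 accept={0} delta: 0a->0 0b->0 0c->1 1a->0 1b->1 1c->0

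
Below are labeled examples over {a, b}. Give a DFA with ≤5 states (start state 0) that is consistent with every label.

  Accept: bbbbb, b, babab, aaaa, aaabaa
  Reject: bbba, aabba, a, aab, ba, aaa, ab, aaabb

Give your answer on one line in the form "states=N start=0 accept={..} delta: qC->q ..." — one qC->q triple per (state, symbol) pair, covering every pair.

states=5 start=0 accept={0,4} delta: 0a->1 0b->0 1a->2 1b->2 2a->3 2b->1 3a->0 3b->4 4a->3 4b->1

Grow the machine one transition at a time. Run the examples from 0; the earliest place one falls off (shortest prefix, ties alphabetical) gets sent to the lowest-numbered state that keeps every Accept/Reject pair distinguishable — a pair clashes when both reach the same state with identical unread suffix — and to a fresh state only if none does.
a: 0a undefined. 0a->0: no, b/aab meet in 0 with "b" left. Open state 1: 0a->1.
b: 0b undefined. 0b->0: ok.
aa: 1a undefined. 1a->0: no, bbbbb/aab meet in 0. 1a->1: no, aaaa/bbba meet in 1. Open state 2: 1a->2.
ab: 1b undefined. 1b->0: no, bbbbb/ab meet in 0. 1b->1: no, babab/aab meet in 2 with "b" left. 1b->2: ok.
aaa: 2a undefined. 2a->0: no, bbbbb/aaa meet in 0. 2a->1: no, babab/ab meet in 2. 2a->2: no, babab/aab meet in 2 with "b" left. Open state 3: 2a->3.
aab: 2b undefined. 2b->0: no, bbbbb/aab meet in 0. 2b->1: ok.
aaaa: 3a undefined. 3a->0: ok.
aaab: 3b undefined. 3b->0: no, bbbbb/aaabb meet in 0. 3b->1: no, babab/bbba meet in 1. 3b->2: no, babab/ab meet in 2. 3b->3: no, babab/aabba meet in 3. Open state 4: 3b->4.
aaaba: 4a undefined. 4a->0: no, aaabaa/bbba meet in 1. 4a->1: no, aaabaa/ab meet in 2. 4a->2: no, aaabaa/aabba meet in 3. 4a->3: ok.
aaabb: 4b undefined. 4b->0: no, bbbbb/aaabb meet in 0. 4b->1: ok.
All examples now run through 5 states with every (state, symbol) defined. Accept strings end in {0,4}, Reject strings end in {1,2,3}; accept={0,4}.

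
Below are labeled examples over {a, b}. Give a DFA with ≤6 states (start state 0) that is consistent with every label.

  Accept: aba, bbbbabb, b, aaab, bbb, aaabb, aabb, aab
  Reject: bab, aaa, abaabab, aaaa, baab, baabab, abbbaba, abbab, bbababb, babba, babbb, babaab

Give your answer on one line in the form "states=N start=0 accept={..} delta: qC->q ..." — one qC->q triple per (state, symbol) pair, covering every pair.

Fold the examples into a partial DFA from state 0: repeatedly fix the first undefined (state, symbol) met by the shortest-then-alphabetical prefix, trying targets in increasing order and rejecting any under which an Accept and a Reject string meet in one state with the same remainder; add a state when all current targets are rejected. Accepting states are where Accept strings end.
a: 0a undefined. 0a->0: ok.
b: 0b undefined. 0b->0: no, aba/bab meet in 0. Open state 1: 0b->1.
ba: 1a undefined. 1a->0: no, aba/aaa meet in 0. 1a->1: no, aaabb/bab meet in 1 with "b" left. Open state 2: 1a->2.
bb: 1b undefined. 1b->0: no, bbbbabb/aaa meet in 0. 1b->1: ok.
baa: 2a undefined. 2a->0: no, b/baab meet in 1. 2a->1: no, b/baab meet in 1. 2a->2: ok.
bab: 2b undefined. 2b->0: no, aba/babba meet in 2. 2b->1: no, aba/abbbaba meet in 2. 2b->2: no, aba/bab meet in 2. Open state 3: 2b->3.
baba: 3a undefined. 3a->0: no, b/abaabab meet in 1. 3a->1: no, b/abaabab meet in 1. 3a->2: no, aba/abbbaba meet in 2. 3a->3: no, bbbbabb/abaabab meet in 3 with "b" left. Open state 4: 3a->4.
babb: 3b undefined. 3b->0: no, bbbbabb/aaa meet in 0. 3b->1: no, aba/babba meet in 2. 3b->2: no, aba/babba meet in 2. 3b->3: no, bbbbabb/bab meet in 3. 3b->4: no, bbbbabb/abbbaba meet in 4. Open state 5: 3b->5.
babaa: 4a undefined. 4a->0: no, b/babaab meet in 1. 4a->1: no, b/babaab meet in 1. 4a->2: ok.
babba: 5a undefined. 5a->0: ok.
babbb: 5b undefined. 5b->0: ok.
baabab: 4b undefined. 4b->0: no, b/bbababb meet in 1. 4b->1: no, b/abaabab meet in 1. 4b->2: no, aba/abaabab meet in 2. 4b->3: no, bbbbabb/bbababb meet in 5. 4b->4: ok.
All examples now run through 6 states with every (state, symbol) defined. Accept strings end in {1,2,5}, Reject strings end in {0,3,4}; accept={1,2,5}.

states=6 start=0 accept={1,2,5} delta: 0a->0 0b->1 1a->2 1b->1 2a->2 2b->3 3a->4 3b->5 4a->2 4b->4 5a->0 5b->0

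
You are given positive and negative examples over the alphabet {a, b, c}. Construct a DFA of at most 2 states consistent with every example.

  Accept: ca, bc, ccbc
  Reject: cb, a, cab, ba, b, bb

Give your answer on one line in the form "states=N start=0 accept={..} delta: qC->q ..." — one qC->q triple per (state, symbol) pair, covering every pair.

states=2 start=0 accept={1} delta: 0a->0 0b->0 0c->1 1a->1 1b->0 1c->0

Grow the machine one transition at a time. Run the examples from 0; the earliest place one falls off (shortest prefix, ties alphabetical) gets sent to the lowest-numbered state that keeps every Accept/Reject pair distinguishable — a pair clashes when both reach the same state with identical unread suffix — and to a fresh state only if none does.
a: 0a undefined. 0a->0: ok.
b: 0b undefined. 0b->0: ok.
c: 0c undefined. 0c->0: no, ca/cb meet in 0. Open state 1: 0c->1.
ca: 1a undefined. 1a->0: no, ca/a meet in 0. 1a->1: ok.
cb: 1b undefined. 1b->0: ok.
cc: 1c undefined. 1c->0: ok.
All examples now run through 2 states with every (state, symbol) defined. Accept strings end in {1}, Reject strings end in {0}; accept={1}.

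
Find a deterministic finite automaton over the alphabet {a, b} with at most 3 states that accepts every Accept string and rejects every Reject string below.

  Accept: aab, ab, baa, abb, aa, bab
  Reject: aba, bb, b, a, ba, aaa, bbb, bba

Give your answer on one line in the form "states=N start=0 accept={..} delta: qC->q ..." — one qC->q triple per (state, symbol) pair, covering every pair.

states=3 start=0 accept={2} delta: 0a->1 0b->0 1a->2 1b->2 2a->0 2b->2

State merging on the prefix tree: take the shortest (then alphabetical) example prefix whose next move is undefined and point that move at state 0, else 1, else 2, ...; a target is out if some Accept/Reject pair would then sit in one state with the same input left (inseparable). If every existing state is out, open a new one.
a: 0a undefined. 0a->0: no, aab/b meet in 0 with "b" left. Open state 1: 0a->1.
b: 0b undefined. 0b->0: ok.
aa: 1a undefined. 1a->0: no, aab/bb meet in 0. 1a->1: no, baa/a meet in 1. Open state 2: 1a->2.
ab: 1b undefined. 1b->0: no, ab/bb meet in 0. 1b->1: no, ab/a meet in 1. 1b->2: ok.
aaa: 2a undefined. 2a->0: ok.
aab: 2b undefined. 2b->0: no, aab/aba meet in 0. 2b->1: no, aab/a meet in 1. 2b->2: ok.
All examples now run through 3 states with every (state, symbol) defined. Accept strings end in {2}, Reject strings end in {0,1}; accept={2}.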